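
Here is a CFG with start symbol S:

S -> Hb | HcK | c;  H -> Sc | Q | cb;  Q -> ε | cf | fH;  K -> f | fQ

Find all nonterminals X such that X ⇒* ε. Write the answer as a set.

{H, Q}

Directly nullable (have an ε-rule): {Q}.
H is nullable via H -> Q (every symbol on the right is already known nullable).
Not nullable: K, S — each has a terminal in every rule's right-hand side or depends on a non-nullable symbol.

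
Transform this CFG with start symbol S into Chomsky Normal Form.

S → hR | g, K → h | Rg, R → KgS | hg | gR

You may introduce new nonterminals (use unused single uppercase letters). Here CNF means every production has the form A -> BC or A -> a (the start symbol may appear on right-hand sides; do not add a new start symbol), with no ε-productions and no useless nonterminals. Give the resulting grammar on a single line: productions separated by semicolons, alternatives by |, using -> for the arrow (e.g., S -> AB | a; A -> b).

S -> g | BR; A -> g; B -> h; C -> AS; K -> h | RA; R -> AR | BA | KC

No ε-productions.
No unit productions to eliminate.
TERM: introduce A -> g, B -> h and substitute in every rule of length ≥2.
BIN: R -> KAS becomes R -> KC, C -> AS.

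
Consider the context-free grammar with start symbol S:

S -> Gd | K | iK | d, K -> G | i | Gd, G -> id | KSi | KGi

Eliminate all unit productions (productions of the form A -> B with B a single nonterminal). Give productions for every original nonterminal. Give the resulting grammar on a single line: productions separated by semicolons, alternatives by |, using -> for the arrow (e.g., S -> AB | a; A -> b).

S -> d | i | Gd | iK | id | KGi | KSi; G -> id | KGi | KSi; K -> i | Gd | id | KGi | KSi

Unit productions: K->G, S->K.
Unit pairs (A ⇒* B via units): (K,G), (S,G), (S,K).
S: inherits non-unit rules of {G, K, S} → Gd | KGi | KSi | d | i | iK | id.
G: inherits non-unit rules of {G} → KGi | KSi | id.
K: inherits non-unit rules of {G, K} → Gd | KGi | KSi | i | id.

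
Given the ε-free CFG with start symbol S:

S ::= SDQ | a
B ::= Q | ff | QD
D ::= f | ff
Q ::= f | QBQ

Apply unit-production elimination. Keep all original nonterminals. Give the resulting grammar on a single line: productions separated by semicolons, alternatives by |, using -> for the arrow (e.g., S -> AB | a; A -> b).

Unit productions: B->Q.
Unit pairs (A ⇒* B via units): (B,Q).
S: inherits non-unit rules of {S} → SDQ | a.
B: inherits non-unit rules of {B, Q} → QBQ | QD | f | ff.
D: inherits non-unit rules of {D} → f | ff.
Q: inherits non-unit rules of {Q} → QBQ | f.

S -> a | SDQ; B -> f | QD | ff | QBQ; D -> f | ff; Q -> f | QBQ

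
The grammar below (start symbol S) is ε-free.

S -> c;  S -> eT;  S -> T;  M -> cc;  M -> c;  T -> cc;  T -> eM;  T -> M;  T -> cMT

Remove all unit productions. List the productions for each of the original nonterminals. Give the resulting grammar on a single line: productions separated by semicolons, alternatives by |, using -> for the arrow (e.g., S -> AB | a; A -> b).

Unit productions: S->T, T->M.
Unit pairs (A ⇒* B via units): (S,M), (S,T), (T,M).
S: inherits non-unit rules of {M, S, T} → c | cMT | cc | eM | eT.
M: inherits non-unit rules of {M} → c | cc.
T: inherits non-unit rules of {M, T} → c | cMT | cc | eM.

S -> c | cc | eM | eT | cMT; M -> c | cc; T -> c | cc | eM | cMT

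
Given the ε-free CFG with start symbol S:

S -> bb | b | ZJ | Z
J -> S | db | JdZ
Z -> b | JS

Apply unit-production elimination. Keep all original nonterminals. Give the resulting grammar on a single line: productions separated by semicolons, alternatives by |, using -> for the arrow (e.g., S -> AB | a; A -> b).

Unit productions: J->S, S->Z.
Unit pairs (A ⇒* B via units): (J,S), (J,Z), (S,Z).
S: inherits non-unit rules of {S, Z} → JS | ZJ | b | bb.
J: inherits non-unit rules of {J, S, Z} → JS | JdZ | ZJ | b | bb | db.
Z: inherits non-unit rules of {Z} → JS | b.

S -> b | JS | ZJ | bb; J -> b | JS | ZJ | bb | db | JdZ; Z -> b | JS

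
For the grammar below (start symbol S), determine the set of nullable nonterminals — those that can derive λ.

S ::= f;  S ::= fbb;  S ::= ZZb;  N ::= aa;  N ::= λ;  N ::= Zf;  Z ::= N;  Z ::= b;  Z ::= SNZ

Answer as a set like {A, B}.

{N, Z}

Directly nullable (have an ε-rule): {N}.
Z is nullable via Z -> N (every symbol on the right is already known nullable).
Not nullable: S — each has a terminal in every rule's right-hand side or depends on a non-nullable symbol.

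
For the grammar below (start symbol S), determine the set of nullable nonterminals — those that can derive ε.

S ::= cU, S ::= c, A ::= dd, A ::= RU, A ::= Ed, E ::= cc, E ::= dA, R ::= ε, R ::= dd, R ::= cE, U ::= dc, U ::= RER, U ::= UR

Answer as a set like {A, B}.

{R}

Directly nullable (have an ε-rule): {R}.
Not nullable: A, E, S, U — each has a terminal in every rule's right-hand side or depends on a non-nullable symbol.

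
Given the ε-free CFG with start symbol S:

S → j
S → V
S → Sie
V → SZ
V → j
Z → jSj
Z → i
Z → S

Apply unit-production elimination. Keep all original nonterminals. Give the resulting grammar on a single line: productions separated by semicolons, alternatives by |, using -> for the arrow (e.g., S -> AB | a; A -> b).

S -> j | SZ | Sie; V -> j | SZ; Z -> i | j | SZ | Sie | jSj

Unit productions: S->V, Z->S.
Unit pairs (A ⇒* B via units): (S,V), (Z,S), (Z,V).
S: inherits non-unit rules of {S, V} → SZ | Sie | j.
V: inherits non-unit rules of {V} → SZ | j.
Z: inherits non-unit rules of {S, V, Z} → SZ | Sie | i | j | jSj.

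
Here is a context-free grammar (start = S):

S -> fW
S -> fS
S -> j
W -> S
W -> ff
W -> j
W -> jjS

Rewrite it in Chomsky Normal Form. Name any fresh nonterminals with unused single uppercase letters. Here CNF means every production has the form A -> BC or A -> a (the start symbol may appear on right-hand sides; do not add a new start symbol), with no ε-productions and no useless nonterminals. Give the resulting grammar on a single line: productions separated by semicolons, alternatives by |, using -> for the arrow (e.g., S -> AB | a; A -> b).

No ε-productions.
After unit-elimination: S -> j | fS | fW; W -> j | fS | fW | ff | jjS.
TERM: introduce A -> f, B -> j and substitute in every rule of length ≥2.
BIN: W -> BBS becomes W -> BC, C -> BS.

S -> j | AS | AW; A -> f; B -> j; C -> BS; W -> j | AA | AS | AW | BC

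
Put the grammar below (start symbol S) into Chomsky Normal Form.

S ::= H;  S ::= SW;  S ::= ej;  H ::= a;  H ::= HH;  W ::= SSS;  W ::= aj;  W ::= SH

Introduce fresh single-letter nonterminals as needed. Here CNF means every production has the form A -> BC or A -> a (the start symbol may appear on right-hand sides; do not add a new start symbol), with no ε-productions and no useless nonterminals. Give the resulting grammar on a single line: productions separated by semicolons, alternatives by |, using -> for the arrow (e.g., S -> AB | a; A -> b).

No ε-productions.
After unit-elimination: S -> a | HH | SW | ej; H -> a | HH; W -> SH | aj | SSS.
TERM: introduce C -> a, A -> e, B -> j and substitute in every rule of length ≥2.
BIN: W -> SSS becomes W -> SD, D -> SS.

S -> a | AB | HH | SW; A -> e; B -> j; C -> a; D -> SS; H -> a | HH; W -> CB | SD | SH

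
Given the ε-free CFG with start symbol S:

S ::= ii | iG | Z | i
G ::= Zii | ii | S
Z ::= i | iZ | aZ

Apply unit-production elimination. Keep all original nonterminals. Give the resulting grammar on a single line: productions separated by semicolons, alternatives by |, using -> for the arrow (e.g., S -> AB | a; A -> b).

S -> i | aZ | iG | iZ | ii; G -> i | aZ | iG | iZ | ii | Zii; Z -> i | aZ | iZ

Unit productions: G->S, S->Z.
Unit pairs (A ⇒* B via units): (G,S), (G,Z), (S,Z).
S: inherits non-unit rules of {S, Z} → aZ | i | iG | iZ | ii.
G: inherits non-unit rules of {G, S, Z} → Zii | aZ | i | iG | iZ | ii.
Z: inherits non-unit rules of {Z} → aZ | i | iZ.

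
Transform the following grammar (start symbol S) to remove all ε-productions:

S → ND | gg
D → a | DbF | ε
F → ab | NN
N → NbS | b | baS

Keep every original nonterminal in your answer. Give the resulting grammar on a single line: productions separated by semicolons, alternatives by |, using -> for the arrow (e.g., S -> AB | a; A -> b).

S -> N | ND | gg; D -> a | bF | DbF; F -> NN | ab; N -> b | NbS | baS

Nullable set: {D}.
S -> ND: D nullable, giving N | ND.
Drop D -> ε.
D -> DbF: D nullable, giving DbF | bF.
Unchanged (no nullable symbols): S -> gg; D -> a; F -> NN; F -> ab; N -> NbS; N -> b; N -> baS.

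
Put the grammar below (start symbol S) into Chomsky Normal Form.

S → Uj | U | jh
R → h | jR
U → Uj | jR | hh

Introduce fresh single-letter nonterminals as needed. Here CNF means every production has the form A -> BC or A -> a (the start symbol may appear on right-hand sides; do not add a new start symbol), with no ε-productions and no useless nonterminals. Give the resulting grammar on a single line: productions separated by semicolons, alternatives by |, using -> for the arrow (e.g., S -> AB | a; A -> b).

No ε-productions.
After unit-elimination: S -> Uj | hh | jR | jh; R -> h | jR; U -> Uj | hh | jR.
TERM: introduce B -> h, A -> j and substitute in every rule of length ≥2.

S -> AB | AR | BB | UA; A -> j; B -> h; R -> h | AR; U -> AR | BB | UA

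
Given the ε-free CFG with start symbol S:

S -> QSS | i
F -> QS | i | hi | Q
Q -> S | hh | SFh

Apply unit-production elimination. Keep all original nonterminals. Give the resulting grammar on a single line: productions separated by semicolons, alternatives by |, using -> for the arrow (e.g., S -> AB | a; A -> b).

Unit productions: F->Q, Q->S.
Unit pairs (A ⇒* B via units): (F,Q), (F,S), (Q,S).
S: inherits non-unit rules of {S} → QSS | i.
F: inherits non-unit rules of {F, Q, S} → QS | QSS | SFh | hh | hi | i.
Q: inherits non-unit rules of {Q, S} → QSS | SFh | hh | i.

S -> i | QSS; F -> i | QS | hh | hi | QSS | SFh; Q -> i | hh | QSS | SFh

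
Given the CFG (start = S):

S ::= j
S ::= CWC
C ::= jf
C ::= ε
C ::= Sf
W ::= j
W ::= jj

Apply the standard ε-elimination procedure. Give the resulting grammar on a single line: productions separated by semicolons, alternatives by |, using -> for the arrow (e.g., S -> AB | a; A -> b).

Nullable set: {C}.
S -> CWC: C, C nullable, giving CW | CWC | W | WC.
Drop C -> ε.
Unchanged (no nullable symbols): S -> j; C -> Sf; C -> jf; W -> j; W -> jj.

S -> W | j | CW | WC | CWC; C -> Sf | jf; W -> j | jj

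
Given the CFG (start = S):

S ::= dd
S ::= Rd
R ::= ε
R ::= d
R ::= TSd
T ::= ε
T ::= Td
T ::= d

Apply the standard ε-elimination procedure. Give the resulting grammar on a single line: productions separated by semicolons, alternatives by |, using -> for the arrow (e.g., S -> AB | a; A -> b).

Nullable set: {R, T}.
S -> Rd: R nullable, giving Rd | d.
Drop R -> ε.
R -> TSd: T nullable, giving Sd | TSd.
Drop T -> ε.
T -> Td: T nullable, giving Td | d.
Unchanged (no nullable symbols): S -> dd; R -> d; T -> d.

S -> d | Rd | dd; R -> d | Sd | TSd; T -> d | Td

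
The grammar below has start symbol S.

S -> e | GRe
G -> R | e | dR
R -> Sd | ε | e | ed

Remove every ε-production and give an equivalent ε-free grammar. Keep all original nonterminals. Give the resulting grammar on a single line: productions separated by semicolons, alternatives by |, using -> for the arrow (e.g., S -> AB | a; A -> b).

S -> e | Ge | Re | GRe; G -> R | d | e | dR; R -> e | Sd | ed

Nullable set: {G, R}.
S -> GRe: G, R nullable, giving GRe | Ge | Re | e.
G -> R: R nullable, giving R.
G -> dR: R nullable, giving d | dR.
Drop R -> ε.
Unchanged (no nullable symbols): S -> e; G -> e; R -> Sd; R -> e; R -> ed.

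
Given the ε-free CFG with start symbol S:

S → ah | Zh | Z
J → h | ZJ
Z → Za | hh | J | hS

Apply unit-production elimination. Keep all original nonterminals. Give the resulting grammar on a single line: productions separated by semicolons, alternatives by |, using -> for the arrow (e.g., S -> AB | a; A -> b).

Unit productions: S->Z, Z->J.
Unit pairs (A ⇒* B via units): (S,J), (S,Z), (Z,J).
S: inherits non-unit rules of {J, S, Z} → ZJ | Za | Zh | ah | h | hS | hh.
J: inherits non-unit rules of {J} → ZJ | h.
Z: inherits non-unit rules of {J, Z} → ZJ | Za | h | hS | hh.

S -> h | ZJ | Za | Zh | ah | hS | hh; J -> h | ZJ; Z -> h | ZJ | Za | hS | hh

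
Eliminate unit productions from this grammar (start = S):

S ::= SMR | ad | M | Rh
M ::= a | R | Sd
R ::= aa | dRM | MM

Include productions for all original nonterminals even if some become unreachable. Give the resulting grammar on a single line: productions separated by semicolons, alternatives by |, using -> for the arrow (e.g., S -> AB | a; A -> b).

Unit productions: M->R, S->M.
Unit pairs (A ⇒* B via units): (M,R), (S,M), (S,R).
S: inherits non-unit rules of {M, R, S} → MM | Rh | SMR | Sd | a | aa | ad | dRM.
M: inherits non-unit rules of {M, R} → MM | Sd | a | aa | dRM.
R: inherits non-unit rules of {R} → MM | aa | dRM.

S -> a | MM | Rh | Sd | aa | ad | SMR | dRM; M -> a | MM | Sd | aa | dRM; R -> MM | aa | dRM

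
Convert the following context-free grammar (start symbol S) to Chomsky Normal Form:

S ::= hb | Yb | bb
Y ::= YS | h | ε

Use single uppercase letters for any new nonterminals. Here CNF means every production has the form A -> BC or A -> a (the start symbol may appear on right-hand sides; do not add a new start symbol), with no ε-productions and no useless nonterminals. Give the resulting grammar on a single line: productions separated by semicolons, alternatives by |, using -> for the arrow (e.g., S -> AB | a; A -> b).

S -> b | AA | BA | YA; A -> b; B -> h; Y -> b | h | AA | BA | YA | YS

Nullable: {Y}; after ε-elimination: S -> b | Yb | bb | hb; Y -> S | h | YS.
After unit-elimination: S -> b | Yb | bb | hb; Y -> b | h | YS | Yb | bb | hb.
TERM: introduce A -> b, B -> h and substitute in every rule of length ≥2.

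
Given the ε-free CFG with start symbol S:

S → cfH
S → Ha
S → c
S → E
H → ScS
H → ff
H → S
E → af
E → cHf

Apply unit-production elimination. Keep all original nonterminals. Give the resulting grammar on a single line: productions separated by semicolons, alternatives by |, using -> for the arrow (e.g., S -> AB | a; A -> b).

S -> c | Ha | af | cHf | cfH; E -> af | cHf; H -> c | Ha | af | ff | ScS | cHf | cfH

Unit productions: H->S, S->E.
Unit pairs (A ⇒* B via units): (H,E), (H,S), (S,E).
S: inherits non-unit rules of {E, S} → Ha | af | c | cHf | cfH.
E: inherits non-unit rules of {E} → af | cHf.
H: inherits non-unit rules of {E, H, S} → Ha | ScS | af | c | cHf | cfH | ff.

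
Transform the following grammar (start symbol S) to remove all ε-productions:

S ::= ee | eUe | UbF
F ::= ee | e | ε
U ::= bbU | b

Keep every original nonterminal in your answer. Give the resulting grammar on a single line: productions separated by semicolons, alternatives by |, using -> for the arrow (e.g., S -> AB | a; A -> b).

Nullable set: {F}.
S -> UbF: F nullable, giving Ub | UbF.
Drop F -> ε.
Unchanged (no nullable symbols): S -> eUe; S -> ee; F -> e; F -> ee; U -> b; U -> bbU.

S -> Ub | ee | UbF | eUe; F -> e | ee; U -> b | bbU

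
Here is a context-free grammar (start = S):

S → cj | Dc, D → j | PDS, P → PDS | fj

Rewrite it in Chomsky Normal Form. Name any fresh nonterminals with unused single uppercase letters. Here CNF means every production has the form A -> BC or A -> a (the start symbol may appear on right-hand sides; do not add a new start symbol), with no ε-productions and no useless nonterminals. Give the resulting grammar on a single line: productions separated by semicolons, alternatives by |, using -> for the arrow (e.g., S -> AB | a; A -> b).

S -> CB | DC; A -> f; B -> j; C -> c; D -> j | PE; E -> DS; F -> DS; P -> AB | PF

No ε-productions.
No unit productions to eliminate.
TERM: introduce C -> c, A -> f, B -> j and substitute in every rule of length ≥2.
BIN: D -> PDS becomes D -> PE, E -> DS; P -> PDS becomes P -> PF, F -> DS.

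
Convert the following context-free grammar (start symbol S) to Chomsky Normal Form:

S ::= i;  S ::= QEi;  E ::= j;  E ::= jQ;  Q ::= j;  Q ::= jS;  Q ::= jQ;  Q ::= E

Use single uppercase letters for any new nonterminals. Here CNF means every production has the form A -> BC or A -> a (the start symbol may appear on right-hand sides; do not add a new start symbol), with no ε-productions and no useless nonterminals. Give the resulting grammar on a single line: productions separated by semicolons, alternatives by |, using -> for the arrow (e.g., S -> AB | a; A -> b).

No ε-productions.
After unit-elimination: S -> i | QEi; E -> j | jQ; Q -> j | jQ | jS.
TERM: introduce B -> i, A -> j and substitute in every rule of length ≥2.
BIN: S -> QEB becomes S -> QC, C -> EB.

S -> i | QC; A -> j; B -> i; C -> EB; E -> j | AQ; Q -> j | AQ | AS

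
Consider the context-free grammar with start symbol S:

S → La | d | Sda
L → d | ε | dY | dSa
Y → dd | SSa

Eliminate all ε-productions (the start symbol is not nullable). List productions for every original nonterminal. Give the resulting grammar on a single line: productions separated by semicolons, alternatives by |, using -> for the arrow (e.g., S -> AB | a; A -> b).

S -> a | d | La | Sda; L -> d | dY | dSa; Y -> dd | SSa

Nullable set: {L}.
S -> La: L nullable, giving La | a.
Drop L -> ε.
Unchanged (no nullable symbols): S -> Sda; S -> d; L -> d; L -> dSa; L -> dY; Y -> SSa; Y -> dd.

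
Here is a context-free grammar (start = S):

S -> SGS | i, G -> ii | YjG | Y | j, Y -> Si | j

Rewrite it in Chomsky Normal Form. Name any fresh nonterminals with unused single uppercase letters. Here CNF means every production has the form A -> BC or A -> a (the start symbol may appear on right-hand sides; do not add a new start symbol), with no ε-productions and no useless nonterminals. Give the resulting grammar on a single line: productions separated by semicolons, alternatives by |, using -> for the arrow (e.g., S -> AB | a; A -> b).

S -> i | SD; A -> i; B -> j; C -> BG; D -> GS; G -> j | AA | SA | YC; Y -> j | SA

No ε-productions.
After unit-elimination: S -> i | SGS; G -> j | Si | ii | YjG; Y -> j | Si.
TERM: introduce A -> i, B -> j and substitute in every rule of length ≥2.
BIN: G -> YBG becomes G -> YC, C -> BG; S -> SGS becomes S -> SD, D -> GS.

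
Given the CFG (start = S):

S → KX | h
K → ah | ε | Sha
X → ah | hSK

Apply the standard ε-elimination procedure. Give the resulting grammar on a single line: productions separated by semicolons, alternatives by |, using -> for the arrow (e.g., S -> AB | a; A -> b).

Nullable set: {K}.
S -> KX: K nullable, giving KX | X.
Drop K -> ε.
X -> hSK: K nullable, giving hS | hSK.
Unchanged (no nullable symbols): S -> h; K -> Sha; K -> ah; X -> ah.

S -> X | h | KX; K -> ah | Sha; X -> ah | hS | hSK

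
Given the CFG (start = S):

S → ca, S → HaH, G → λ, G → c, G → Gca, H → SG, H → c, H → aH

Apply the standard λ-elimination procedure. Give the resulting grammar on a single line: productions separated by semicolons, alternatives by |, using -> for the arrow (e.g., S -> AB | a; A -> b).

Nullable set: {G}.
Drop G -> λ.
G -> Gca: G nullable, giving Gca | ca.
H -> SG: G nullable, giving S | SG.
Unchanged (no nullable symbols): S -> HaH; S -> ca; G -> c; H -> aH; H -> c.

S -> ca | HaH; G -> c | ca | Gca; H -> S | c | SG | aH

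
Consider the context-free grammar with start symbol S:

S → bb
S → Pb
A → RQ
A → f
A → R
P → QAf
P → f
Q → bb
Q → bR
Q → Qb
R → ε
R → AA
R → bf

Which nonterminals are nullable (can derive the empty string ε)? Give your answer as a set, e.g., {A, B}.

Directly nullable (have an ε-rule): {R}.
A is nullable via A -> R (every symbol on the right is already known nullable).
Not nullable: P, Q, S — each has a terminal in every rule's right-hand side or depends on a non-nullable symbol.

{A, R}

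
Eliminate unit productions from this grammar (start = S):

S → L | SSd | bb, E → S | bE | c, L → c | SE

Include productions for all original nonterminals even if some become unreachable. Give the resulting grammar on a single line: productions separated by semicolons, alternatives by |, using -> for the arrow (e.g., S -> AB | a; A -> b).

Unit productions: E->S, S->L.
Unit pairs (A ⇒* B via units): (E,L), (E,S), (S,L).
S: inherits non-unit rules of {L, S} → SE | SSd | bb | c.
E: inherits non-unit rules of {E, L, S} → SE | SSd | bE | bb | c.
L: inherits non-unit rules of {L} → SE | c.

S -> c | SE | bb | SSd; E -> c | SE | bE | bb | SSd; L -> c | SE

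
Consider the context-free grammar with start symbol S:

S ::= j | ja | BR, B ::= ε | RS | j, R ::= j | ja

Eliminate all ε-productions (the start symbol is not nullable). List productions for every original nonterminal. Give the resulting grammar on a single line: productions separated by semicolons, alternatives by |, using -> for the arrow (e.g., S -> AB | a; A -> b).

Nullable set: {B}.
S -> BR: B nullable, giving BR | R.
Drop B -> ε.
Unchanged (no nullable symbols): S -> j; S -> ja; B -> RS; B -> j; R -> j; R -> ja.

S -> R | j | BR | ja; B -> j | RS; R -> j | ja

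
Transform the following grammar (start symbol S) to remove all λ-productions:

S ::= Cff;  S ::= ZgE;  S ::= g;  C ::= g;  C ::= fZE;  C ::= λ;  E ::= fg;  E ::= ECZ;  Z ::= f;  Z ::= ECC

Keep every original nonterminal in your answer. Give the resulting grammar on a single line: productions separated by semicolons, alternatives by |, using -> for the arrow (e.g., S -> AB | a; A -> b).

Nullable set: {C}.
S -> Cff: C nullable, giving Cff | ff.
Drop C -> λ.
E -> ECZ: C nullable, giving ECZ | EZ.
Z -> ECC: C, C nullable, giving E | EC | ECC.
Unchanged (no nullable symbols): S -> ZgE; S -> g; C -> fZE; C -> g; E -> fg; Z -> f.

S -> g | ff | Cff | ZgE; C -> g | fZE; E -> EZ | fg | ECZ; Z -> E | f | EC | ECC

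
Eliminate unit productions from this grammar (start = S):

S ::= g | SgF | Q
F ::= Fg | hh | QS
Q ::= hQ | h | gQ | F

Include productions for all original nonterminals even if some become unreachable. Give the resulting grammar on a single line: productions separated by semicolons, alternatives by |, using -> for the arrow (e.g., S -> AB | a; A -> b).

Unit productions: Q->F, S->Q.
Unit pairs (A ⇒* B via units): (Q,F), (S,F), (S,Q).
S: inherits non-unit rules of {F, Q, S} → Fg | QS | SgF | g | gQ | h | hQ | hh.
F: inherits non-unit rules of {F} → Fg | QS | hh.
Q: inherits non-unit rules of {F, Q} → Fg | QS | gQ | h | hQ | hh.

S -> g | h | Fg | QS | gQ | hQ | hh | SgF; F -> Fg | QS | hh; Q -> h | Fg | QS | gQ | hQ | hh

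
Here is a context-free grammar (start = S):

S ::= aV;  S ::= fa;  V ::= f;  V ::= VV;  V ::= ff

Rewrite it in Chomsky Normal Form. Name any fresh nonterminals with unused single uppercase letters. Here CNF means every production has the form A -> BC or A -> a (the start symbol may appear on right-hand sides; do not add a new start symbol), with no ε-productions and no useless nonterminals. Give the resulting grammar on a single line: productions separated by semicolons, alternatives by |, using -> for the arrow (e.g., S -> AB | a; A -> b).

S -> AV | BA; A -> a; B -> f; V -> f | BB | VV

No ε-productions.
No unit productions to eliminate.
TERM: introduce A -> a, B -> f and substitute in every rule of length ≥2.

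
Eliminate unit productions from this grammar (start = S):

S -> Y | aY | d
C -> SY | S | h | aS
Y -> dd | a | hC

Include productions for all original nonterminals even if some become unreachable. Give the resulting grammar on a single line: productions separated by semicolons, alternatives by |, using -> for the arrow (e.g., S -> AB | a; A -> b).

Unit productions: C->S, S->Y.
Unit pairs (A ⇒* B via units): (C,S), (C,Y), (S,Y).
S: inherits non-unit rules of {S, Y} → a | aY | d | dd | hC.
C: inherits non-unit rules of {C, S, Y} → SY | a | aS | aY | d | dd | h | hC.
Y: inherits non-unit rules of {Y} → a | dd | hC.

S -> a | d | aY | dd | hC; C -> a | d | h | SY | aS | aY | dd | hC; Y -> a | dd | hC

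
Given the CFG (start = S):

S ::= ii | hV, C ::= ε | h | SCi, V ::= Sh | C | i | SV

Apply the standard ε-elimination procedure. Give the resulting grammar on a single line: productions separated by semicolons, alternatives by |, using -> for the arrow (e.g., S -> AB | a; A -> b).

Nullable set: {C, V}.
S -> hV: V nullable, giving h | hV.
Drop C -> ε.
C -> SCi: C nullable, giving SCi | Si.
V -> C: C nullable, giving C.
V -> SV: V nullable, giving S | SV.
Unchanged (no nullable symbols): S -> ii; C -> h; V -> Sh; V -> i.

S -> h | hV | ii; C -> h | Si | SCi; V -> C | S | i | SV | Sh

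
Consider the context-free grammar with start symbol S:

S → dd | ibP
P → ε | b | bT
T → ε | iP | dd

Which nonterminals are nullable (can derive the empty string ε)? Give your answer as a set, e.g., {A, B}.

{P, T}

Directly nullable (have an ε-rule): {P, T}.
Not nullable: S — each has a terminal in every rule's right-hand side or depends on a non-nullable symbol.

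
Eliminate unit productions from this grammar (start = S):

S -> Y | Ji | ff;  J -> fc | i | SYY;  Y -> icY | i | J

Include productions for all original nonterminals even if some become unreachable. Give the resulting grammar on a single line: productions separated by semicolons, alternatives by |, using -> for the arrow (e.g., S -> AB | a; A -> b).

S -> i | Ji | fc | ff | SYY | icY; J -> i | fc | SYY; Y -> i | fc | SYY | icY

Unit productions: S->Y, Y->J.
Unit pairs (A ⇒* B via units): (S,J), (S,Y), (Y,J).
S: inherits non-unit rules of {J, S, Y} → Ji | SYY | fc | ff | i | icY.
J: inherits non-unit rules of {J} → SYY | fc | i.
Y: inherits non-unit rules of {J, Y} → SYY | fc | i | icY.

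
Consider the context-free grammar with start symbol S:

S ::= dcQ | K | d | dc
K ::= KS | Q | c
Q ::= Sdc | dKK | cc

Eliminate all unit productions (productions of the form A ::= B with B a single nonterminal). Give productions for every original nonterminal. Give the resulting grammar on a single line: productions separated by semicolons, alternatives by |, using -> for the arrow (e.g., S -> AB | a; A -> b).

Unit productions: K->Q, S->K.
Unit pairs (A ⇒* B via units): (K,Q), (S,K), (S,Q).
S: inherits non-unit rules of {K, Q, S} → KS | Sdc | c | cc | d | dKK | dc | dcQ.
K: inherits non-unit rules of {K, Q} → KS | Sdc | c | cc | dKK.
Q: inherits non-unit rules of {Q} → Sdc | cc | dKK.

S -> c | d | KS | cc | dc | Sdc | dKK | dcQ; K -> c | KS | cc | Sdc | dKK; Q -> cc | Sdc | dKK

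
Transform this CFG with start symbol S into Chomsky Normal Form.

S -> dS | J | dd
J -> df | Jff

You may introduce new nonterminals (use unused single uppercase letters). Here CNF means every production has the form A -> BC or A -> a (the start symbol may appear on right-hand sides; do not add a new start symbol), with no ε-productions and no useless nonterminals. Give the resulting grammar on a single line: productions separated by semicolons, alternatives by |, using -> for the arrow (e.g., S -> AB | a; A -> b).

S -> BA | BB | BS | JD; A -> f; B -> d; C -> AA; D -> AA; J -> BA | JC

No ε-productions.
After unit-elimination: S -> dS | dd | df | Jff; J -> df | Jff.
TERM: introduce B -> d, A -> f and substitute in every rule of length ≥2.
BIN: J -> JAA becomes J -> JC, C -> AA; S -> JAA becomes S -> JD, D -> AA.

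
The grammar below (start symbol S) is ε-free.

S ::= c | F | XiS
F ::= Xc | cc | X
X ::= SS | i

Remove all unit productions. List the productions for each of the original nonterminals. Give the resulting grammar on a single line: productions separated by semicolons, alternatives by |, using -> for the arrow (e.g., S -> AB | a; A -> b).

Unit productions: F->X, S->F.
Unit pairs (A ⇒* B via units): (F,X), (S,F), (S,X).
S: inherits non-unit rules of {F, S, X} → SS | Xc | XiS | c | cc | i.
F: inherits non-unit rules of {F, X} → SS | Xc | cc | i.
X: inherits non-unit rules of {X} → SS | i.

S -> c | i | SS | Xc | cc | XiS; F -> i | SS | Xc | cc; X -> i | SS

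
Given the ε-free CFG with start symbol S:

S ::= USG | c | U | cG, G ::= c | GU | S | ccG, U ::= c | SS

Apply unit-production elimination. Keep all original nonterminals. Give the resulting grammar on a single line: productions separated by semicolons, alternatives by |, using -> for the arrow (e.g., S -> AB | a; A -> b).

S -> c | SS | cG | USG; G -> c | GU | SS | cG | USG | ccG; U -> c | SS

Unit productions: G->S, S->U.
Unit pairs (A ⇒* B via units): (G,S), (G,U), (S,U).
S: inherits non-unit rules of {S, U} → SS | USG | c | cG.
G: inherits non-unit rules of {G, S, U} → GU | SS | USG | c | cG | ccG.
U: inherits non-unit rules of {U} → SS | c.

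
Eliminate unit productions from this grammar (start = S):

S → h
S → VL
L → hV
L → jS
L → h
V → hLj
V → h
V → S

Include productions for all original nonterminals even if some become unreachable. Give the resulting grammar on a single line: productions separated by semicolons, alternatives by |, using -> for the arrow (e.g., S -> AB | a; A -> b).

Unit productions: V->S.
Unit pairs (A ⇒* B via units): (V,S).
S: inherits non-unit rules of {S} → VL | h.
L: inherits non-unit rules of {L} → h | hV | jS.
V: inherits non-unit rules of {S, V} → VL | h | hLj.

S -> h | VL; L -> h | hV | jS; V -> h | VL | hLj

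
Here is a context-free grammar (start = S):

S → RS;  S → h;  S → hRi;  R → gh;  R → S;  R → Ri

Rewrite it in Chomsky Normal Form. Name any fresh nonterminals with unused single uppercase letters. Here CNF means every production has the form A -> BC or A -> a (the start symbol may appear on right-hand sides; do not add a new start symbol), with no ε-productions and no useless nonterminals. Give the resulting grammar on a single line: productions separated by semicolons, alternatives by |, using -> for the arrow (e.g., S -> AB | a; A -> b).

No ε-productions.
After unit-elimination: S -> h | RS | hRi; R -> h | RS | Ri | gh | hRi.
TERM: introduce B -> g, C -> h, A -> i and substitute in every rule of length ≥2.
BIN: R -> CRA becomes R -> CD, D -> RA; S -> CRA becomes S -> CE, E -> RA.

S -> h | CE | RS; A -> i; B -> g; C -> h; D -> RA; E -> RA; R -> h | BC | CD | RA | RS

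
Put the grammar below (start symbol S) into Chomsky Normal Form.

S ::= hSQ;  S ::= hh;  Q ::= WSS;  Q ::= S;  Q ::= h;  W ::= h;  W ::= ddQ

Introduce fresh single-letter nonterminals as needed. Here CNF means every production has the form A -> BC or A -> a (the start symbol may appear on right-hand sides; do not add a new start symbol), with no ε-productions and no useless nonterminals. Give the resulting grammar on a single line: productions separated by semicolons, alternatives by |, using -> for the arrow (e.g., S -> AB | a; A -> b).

No ε-productions.
After unit-elimination: S -> hh | hSQ; Q -> h | hh | WSS | hSQ; W -> h | ddQ.
TERM: introduce B -> d, A -> h and substitute in every rule of length ≥2.
BIN: Q -> ASQ becomes Q -> AC, C -> SQ; Q -> WSS becomes Q -> WD, D -> SS; S -> ASQ becomes S -> AE, E -> SQ; W -> BBQ becomes W -> BF, F -> BQ.

S -> AA | AE; A -> h; B -> d; C -> SQ; D -> SS; E -> SQ; F -> BQ; Q -> h | AA | AC | WD; W -> h | BF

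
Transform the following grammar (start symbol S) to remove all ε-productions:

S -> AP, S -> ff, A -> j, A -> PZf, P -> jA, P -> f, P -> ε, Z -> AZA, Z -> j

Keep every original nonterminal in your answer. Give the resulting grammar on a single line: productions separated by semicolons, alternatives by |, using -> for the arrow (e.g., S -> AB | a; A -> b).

S -> A | AP | ff; A -> j | Zf | PZf; P -> f | jA; Z -> j | AZA

Nullable set: {P}.
S -> AP: P nullable, giving A | AP.
A -> PZf: P nullable, giving PZf | Zf.
Drop P -> ε.
Unchanged (no nullable symbols): S -> ff; A -> j; P -> f; P -> jA; Z -> AZA; Z -> j.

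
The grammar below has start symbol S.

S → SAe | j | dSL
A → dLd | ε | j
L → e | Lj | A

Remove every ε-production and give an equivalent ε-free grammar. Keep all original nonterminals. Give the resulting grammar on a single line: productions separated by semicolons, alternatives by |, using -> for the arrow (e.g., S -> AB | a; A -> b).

Nullable set: {A, L}.
S -> SAe: A nullable, giving SAe | Se.
S -> dSL: L nullable, giving dS | dSL.
Drop A -> ε.
A -> dLd: L nullable, giving dLd | dd.
L -> A: A nullable, giving A.
L -> Lj: L nullable, giving Lj | j.
Unchanged (no nullable symbols): S -> j; A -> j; L -> e.

S -> j | Se | dS | SAe | dSL; A -> j | dd | dLd; L -> A | e | j | Lj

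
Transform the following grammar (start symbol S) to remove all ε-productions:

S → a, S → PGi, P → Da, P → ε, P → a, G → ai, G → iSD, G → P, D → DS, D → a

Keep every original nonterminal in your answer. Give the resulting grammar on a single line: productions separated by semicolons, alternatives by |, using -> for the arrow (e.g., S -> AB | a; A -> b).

Nullable set: {G, P}.
S -> PGi: P, G nullable, giving Gi | PGi | Pi | i.
G -> P: P nullable, giving P.
Drop P -> ε.
Unchanged (no nullable symbols): S -> a; D -> DS; D -> a; G -> ai; G -> iSD; P -> Da; P -> a.

S -> a | i | Gi | Pi | PGi; D -> a | DS; G -> P | ai | iSD; P -> a | Da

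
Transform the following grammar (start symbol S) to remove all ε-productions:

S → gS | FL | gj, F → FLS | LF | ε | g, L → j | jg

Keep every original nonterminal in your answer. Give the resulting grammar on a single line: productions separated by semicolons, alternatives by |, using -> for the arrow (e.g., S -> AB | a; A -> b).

S -> L | FL | gS | gj; F -> L | g | LF | LS | FLS; L -> j | jg

Nullable set: {F}.
S -> FL: F nullable, giving FL | L.
Drop F -> ε.
F -> FLS: F nullable, giving FLS | LS.
F -> LF: F nullable, giving L | LF.
Unchanged (no nullable symbols): S -> gS; S -> gj; F -> g; L -> j; L -> jg.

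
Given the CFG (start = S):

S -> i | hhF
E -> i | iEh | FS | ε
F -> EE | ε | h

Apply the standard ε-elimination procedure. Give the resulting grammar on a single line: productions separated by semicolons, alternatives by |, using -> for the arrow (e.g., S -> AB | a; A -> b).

S -> i | hh | hhF; E -> S | i | FS | ih | iEh; F -> E | h | EE

Nullable set: {E, F}.
S -> hhF: F nullable, giving hh | hhF.
Drop E -> ε.
E -> FS: F nullable, giving FS | S.
E -> iEh: E nullable, giving iEh | ih.
Drop F -> ε.
F -> EE: E, E nullable, giving E | EE.
Unchanged (no nullable symbols): S -> i; E -> i; F -> h.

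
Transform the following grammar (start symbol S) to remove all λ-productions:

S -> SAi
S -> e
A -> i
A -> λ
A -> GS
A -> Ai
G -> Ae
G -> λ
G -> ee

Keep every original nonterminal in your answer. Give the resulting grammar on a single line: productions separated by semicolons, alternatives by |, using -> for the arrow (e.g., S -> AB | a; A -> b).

Nullable set: {A, G}.
S -> SAi: A nullable, giving SAi | Si.
Drop A -> λ.
A -> Ai: A nullable, giving Ai | i.
A -> GS: G nullable, giving GS | S.
Drop G -> λ.
G -> Ae: A nullable, giving Ae | e.
Unchanged (no nullable symbols): S -> e; A -> i; G -> ee.

S -> e | Si | SAi; A -> S | i | Ai | GS; G -> e | Ae | ee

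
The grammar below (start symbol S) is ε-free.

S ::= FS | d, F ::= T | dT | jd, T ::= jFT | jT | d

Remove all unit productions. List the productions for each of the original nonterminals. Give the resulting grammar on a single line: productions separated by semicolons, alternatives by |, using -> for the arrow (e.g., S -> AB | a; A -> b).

S -> d | FS; F -> d | dT | jT | jd | jFT; T -> d | jT | jFT

Unit productions: F->T.
Unit pairs (A ⇒* B via units): (F,T).
S: inherits non-unit rules of {S} → FS | d.
F: inherits non-unit rules of {F, T} → d | dT | jFT | jT | jd.
T: inherits non-unit rules of {T} → d | jFT | jT.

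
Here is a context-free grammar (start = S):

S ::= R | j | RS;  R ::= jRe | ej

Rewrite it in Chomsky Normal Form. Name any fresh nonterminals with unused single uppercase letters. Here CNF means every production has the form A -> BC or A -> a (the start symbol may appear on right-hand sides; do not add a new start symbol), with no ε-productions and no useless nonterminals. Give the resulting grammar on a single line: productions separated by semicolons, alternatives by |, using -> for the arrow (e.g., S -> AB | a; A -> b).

No ε-productions.
After unit-elimination: S -> j | RS | ej | jRe; R -> ej | jRe.
TERM: introduce A -> e, B -> j and substitute in every rule of length ≥2.
BIN: R -> BRA becomes R -> BC, C -> RA; S -> BRA becomes S -> BD, D -> RA.

S -> j | AB | BD | RS; A -> e; B -> j; C -> RA; D -> RA; R -> AB | BC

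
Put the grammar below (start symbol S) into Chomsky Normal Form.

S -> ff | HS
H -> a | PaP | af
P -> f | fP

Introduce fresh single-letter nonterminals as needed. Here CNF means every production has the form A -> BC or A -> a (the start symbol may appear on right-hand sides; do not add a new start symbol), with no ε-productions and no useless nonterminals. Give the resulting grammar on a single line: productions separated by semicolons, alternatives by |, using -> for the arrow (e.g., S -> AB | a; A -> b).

S -> BB | HS; A -> a; B -> f; C -> AP; H -> a | AB | PC; P -> f | BP

No ε-productions.
No unit productions to eliminate.
TERM: introduce A -> a, B -> f and substitute in every rule of length ≥2.
BIN: H -> PAP becomes H -> PC, C -> AP.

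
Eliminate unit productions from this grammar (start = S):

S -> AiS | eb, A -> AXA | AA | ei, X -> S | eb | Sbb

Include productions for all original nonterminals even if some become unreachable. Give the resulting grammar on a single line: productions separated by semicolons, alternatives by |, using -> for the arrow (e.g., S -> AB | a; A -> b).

S -> eb | AiS; A -> AA | ei | AXA; X -> eb | AiS | Sbb

Unit productions: X->S.
Unit pairs (A ⇒* B via units): (X,S).
S: inherits non-unit rules of {S} → AiS | eb.
A: inherits non-unit rules of {A} → AA | AXA | ei.
X: inherits non-unit rules of {S, X} → AiS | Sbb | eb.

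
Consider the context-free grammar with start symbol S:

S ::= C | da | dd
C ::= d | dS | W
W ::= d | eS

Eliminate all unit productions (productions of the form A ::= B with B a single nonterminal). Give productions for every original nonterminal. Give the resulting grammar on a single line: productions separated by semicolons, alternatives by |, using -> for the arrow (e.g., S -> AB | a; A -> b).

Unit productions: C->W, S->C.
Unit pairs (A ⇒* B via units): (C,W), (S,C), (S,W).
S: inherits non-unit rules of {C, S, W} → d | dS | da | dd | eS.
C: inherits non-unit rules of {C, W} → d | dS | eS.
W: inherits non-unit rules of {W} → d | eS.

S -> d | dS | da | dd | eS; C -> d | dS | eS; W -> d | eS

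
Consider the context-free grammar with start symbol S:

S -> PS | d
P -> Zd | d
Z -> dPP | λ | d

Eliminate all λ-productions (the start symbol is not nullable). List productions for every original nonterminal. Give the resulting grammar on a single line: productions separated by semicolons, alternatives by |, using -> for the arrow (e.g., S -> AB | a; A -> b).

S -> d | PS; P -> d | Zd; Z -> d | dPP

Nullable set: {Z}.
P -> Zd: Z nullable, giving Zd | d.
Drop Z -> λ.
Unchanged (no nullable symbols): S -> PS; S -> d; P -> d; Z -> d; Z -> dPP.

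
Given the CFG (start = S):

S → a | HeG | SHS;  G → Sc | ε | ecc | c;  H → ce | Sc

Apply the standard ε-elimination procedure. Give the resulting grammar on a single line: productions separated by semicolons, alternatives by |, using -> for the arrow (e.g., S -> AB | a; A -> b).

Nullable set: {G}.
S -> HeG: G nullable, giving He | HeG.
Drop G -> ε.
Unchanged (no nullable symbols): S -> SHS; S -> a; G -> Sc; G -> c; G -> ecc; H -> Sc; H -> ce.

S -> a | He | HeG | SHS; G -> c | Sc | ecc; H -> Sc | ce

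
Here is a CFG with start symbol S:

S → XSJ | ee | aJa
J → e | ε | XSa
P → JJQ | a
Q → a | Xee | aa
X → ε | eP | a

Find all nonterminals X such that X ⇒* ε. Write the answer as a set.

{J, X}

Directly nullable (have an ε-rule): {J, X}.
Not nullable: P, Q, S — each has a terminal in every rule's right-hand side or depends on a non-nullable symbol.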